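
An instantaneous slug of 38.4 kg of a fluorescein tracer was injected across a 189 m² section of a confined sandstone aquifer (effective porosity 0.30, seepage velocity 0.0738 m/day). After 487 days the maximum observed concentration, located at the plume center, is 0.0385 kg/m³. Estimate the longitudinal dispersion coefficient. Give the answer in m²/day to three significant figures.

At the plume center C_max = M/(n_e·A·√(4πDt)), so D = M²/(4πt·(n_e·A·C_max)²).
n_e·A·C_max = 0.30 × 189 × 0.0385 = 2.183 kg/m.
D = 38.4²/(4π × 487 × 2.183²) = 0.0506 m²/day.

0.0506 m²/day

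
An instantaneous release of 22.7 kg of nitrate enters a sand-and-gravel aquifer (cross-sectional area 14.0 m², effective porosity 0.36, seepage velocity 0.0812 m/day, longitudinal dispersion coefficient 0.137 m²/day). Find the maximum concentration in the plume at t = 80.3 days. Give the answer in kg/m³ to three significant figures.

0.383 kg/m³

The peak of an instantaneous 1D plume sits at x = vt; there the Gaussian factor is 1 and C_max = M/(n_e·A·√(4πDt)), where n_e·A is the pore area the mass is dissolved in.
√(4πDt) = √(4π × 0.137 × 80.3) = 11.76 m, so C_max = 22.7/(0.36 × 14.0 × 11.76) = 0.383 kg/m³.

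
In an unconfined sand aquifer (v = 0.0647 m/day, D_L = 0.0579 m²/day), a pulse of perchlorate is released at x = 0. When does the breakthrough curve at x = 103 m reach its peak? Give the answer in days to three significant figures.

For the 1D instantaneous-source solution, setting ∂C/∂t = 0 at fixed x gives v²t² + 2Dt − x² = 0, so t = (√(D² + v²x²) − D)/v².
√(D² + v²x²) = √(0.0579² + 0.0647² × 103²) = 6.664; v² = 0.00418609.
t = (6.664 − 0.0579)/0.00418609 = 1580 days (vs. the pure-advection estimate x/v = 1590 d).

1580 days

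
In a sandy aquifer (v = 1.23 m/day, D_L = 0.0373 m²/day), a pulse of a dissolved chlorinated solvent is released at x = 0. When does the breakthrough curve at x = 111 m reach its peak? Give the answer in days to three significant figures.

90.2 days

For the 1D instantaneous-source solution, setting ∂C/∂t = 0 at fixed x gives v²t² + 2Dt − x² = 0, so t = (√(D² + v²x²) − D)/v².
√(D² + v²x²) = √(0.0373² + 1.23² × 111²) = 136.5; v² = 1.5129.
t = (136.5 − 0.0373)/1.5129 = 90.2 days (vs. the pure-advection estimate x/v = 90.2 d).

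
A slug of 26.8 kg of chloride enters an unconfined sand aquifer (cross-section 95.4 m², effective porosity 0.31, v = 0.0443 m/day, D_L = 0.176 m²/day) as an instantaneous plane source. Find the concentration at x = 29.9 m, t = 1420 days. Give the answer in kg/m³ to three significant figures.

0.00544 kg/m³

For an instantaneous plane source, C(x,t) = M/(n_e·A·√(4πDt)) · exp(−(x−vt)²/(4Dt)), with n_e·A the pore (flow) area.
Plume center vt = 0.0443 × 1420 = 62.906 m, so the well at 29.9 m is 33.006 m upgradient of the peak.
√(4πDt) = 56.04 m, giving peak height M/(n_e·A·√(4πDt)) = 26.8/(0.31 × 95.4 × 56.04) = 0.01617 kg/m³.
(x−vt)²/(4Dt) = (-33.006)²/(4 × 0.176 × 1420) = 1.090; exp(−1.090) = 0.3362.
C = 0.01617 × 0.3362 = 0.00544 kg/m³.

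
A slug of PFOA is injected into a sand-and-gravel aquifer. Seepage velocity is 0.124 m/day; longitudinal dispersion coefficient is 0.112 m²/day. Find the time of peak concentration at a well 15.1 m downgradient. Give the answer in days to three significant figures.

For the 1D instantaneous-source solution, setting ∂C/∂t = 0 at fixed x gives v²t² + 2Dt − x² = 0, so t = (√(D² + v²x²) − D)/v².
√(D² + v²x²) = √(0.112² + 0.124² × 15.1²) = 1.876; v² = 0.015376.
t = (1.876 − 0.112)/0.015376 = 115 days (vs. the pure-advection estimate x/v = 122 d).

115 days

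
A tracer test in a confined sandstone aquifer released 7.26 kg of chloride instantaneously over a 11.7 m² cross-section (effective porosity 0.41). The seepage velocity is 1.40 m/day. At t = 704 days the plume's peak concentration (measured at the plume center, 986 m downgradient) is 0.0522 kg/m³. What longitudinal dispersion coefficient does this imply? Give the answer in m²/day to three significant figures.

0.0950 m²/day

At the plume center C_max = M/(n_e·A·√(4πDt)), so D = M²/(4πt·(n_e·A·C_max)²).
n_e·A·C_max = 0.41 × 11.7 × 0.0522 = 0.2504 kg/m.
D = 7.26²/(4π × 704 × 0.2504²) = 0.0950 m²/day.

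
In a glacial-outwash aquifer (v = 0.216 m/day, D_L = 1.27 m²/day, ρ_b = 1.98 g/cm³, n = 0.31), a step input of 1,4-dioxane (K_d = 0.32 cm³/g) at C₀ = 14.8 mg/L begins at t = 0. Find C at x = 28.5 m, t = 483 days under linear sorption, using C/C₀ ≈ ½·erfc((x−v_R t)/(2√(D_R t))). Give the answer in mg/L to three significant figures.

Retardation factor R = 1 + ρ_b·K_d/n = 1 + 1.98 × 0.32/0.31 = 3.044.
Sorption retards both mechanisms: v_R = v/R = 0.07096 m/day, D_R = D/R = 0.4172 m²/day.
v_R·t = 0.07096 × 483 = 34.27368 m; 2√(D_R t) = 28.39 m; argument = (28.5 − 34.27368)/28.39 = -0.2034.
C = C₀ × ½·erfc(-0.2034) = 14.8 × 0.6132 = 9.08 mg/L.

9.08 mg/L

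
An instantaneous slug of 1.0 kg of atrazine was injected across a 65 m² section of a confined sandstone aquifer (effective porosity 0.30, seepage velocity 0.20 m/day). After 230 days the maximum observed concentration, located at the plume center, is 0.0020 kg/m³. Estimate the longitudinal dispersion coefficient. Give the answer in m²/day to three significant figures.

0.227 m²/day

At the plume center C_max = M/(n_e·A·√(4πDt)), so D = M²/(4πt·(n_e·A·C_max)²).
n_e·A·C_max = 0.30 × 65 × 0.0020 = 0.03900 kg/m.
D = 1.0²/(4π × 230 × 0.03900²) = 0.227 m²/day.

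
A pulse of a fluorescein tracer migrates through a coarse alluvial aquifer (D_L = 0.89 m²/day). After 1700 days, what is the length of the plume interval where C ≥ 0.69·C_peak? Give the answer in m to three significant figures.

The plume is Gaussian with σ = √(2Dt) = √(2 × 0.89 × 1700) = 55.01 m.
C/C_peak = exp(−Δx²/(2σ²)) = 0.69 ⇒ Δx = σ·√(−2 ln 0.69) = 55.01 × 0.8615 = 47.39 m.
Width = 2Δx = 94.8 m.

94.8 m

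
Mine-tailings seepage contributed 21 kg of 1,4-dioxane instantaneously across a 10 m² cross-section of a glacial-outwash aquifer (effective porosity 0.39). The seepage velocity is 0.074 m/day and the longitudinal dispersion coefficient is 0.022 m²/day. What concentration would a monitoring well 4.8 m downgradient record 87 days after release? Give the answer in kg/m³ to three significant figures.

For an instantaneous plane source, C(x,t) = M/(n_e·A·√(4πDt)) · exp(−(x−vt)²/(4Dt)), with n_e·A the pore (flow) area.
Plume center vt = 0.074 × 87 = 6.438 m, so the well at 4.8 m is 1.638 m upgradient of the peak.
√(4πDt) = 4.904 m, giving peak height M/(n_e·A·√(4πDt)) = 21/(0.39 × 10 × 4.904) = 1.098 kg/m³.
(x−vt)²/(4Dt) = (-1.638)²/(4 × 0.022 × 87) = 0.3504; exp(−0.3504) = 0.7044.
C = 1.098 × 0.7044 = 0.773 kg/m³.

0.773 kg/m³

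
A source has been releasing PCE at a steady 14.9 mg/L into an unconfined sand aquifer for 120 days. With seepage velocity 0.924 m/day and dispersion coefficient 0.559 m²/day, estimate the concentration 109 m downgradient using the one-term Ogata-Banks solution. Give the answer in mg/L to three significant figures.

8.41 mg/L

For a continuous step input, C/C₀ ≈ ½·erfc((x−vt)/(2√(Dt))).
vt = 0.924 × 120 = 110.88 m and 2√(Dt) = 2√(0.559 × 120) = 16.38 m.
Argument (x−vt)/(2√(Dt)) = (109 − 110.88)/16.38 = -0.1148; ½·erfc(-0.1148) = 0.5645.
C = 14.9 × 0.5645 = 8.41 mg/L.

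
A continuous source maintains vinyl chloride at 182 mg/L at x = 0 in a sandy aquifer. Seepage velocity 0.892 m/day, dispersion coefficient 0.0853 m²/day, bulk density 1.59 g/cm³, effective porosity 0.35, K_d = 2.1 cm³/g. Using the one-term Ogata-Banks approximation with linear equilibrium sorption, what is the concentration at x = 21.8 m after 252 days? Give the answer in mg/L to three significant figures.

74.1 mg/L

Retardation factor R = 1 + ρ_b·K_d/n = 1 + 1.59 × 2.1/0.35 = 10.54.
Sorption retards both mechanisms: v_R = v/R = 0.08463 m/day, D_R = D/R = 0.008093 m²/day.
v_R·t = 0.08463 × 252 = 21.32676 m; 2√(D_R t) = 2.856 m; argument = (21.8 − 21.32676)/2.856 = 0.1657.
C = C₀ × ½·erfc(0.1657) = 182 × 0.4074 = 74.1 mg/L.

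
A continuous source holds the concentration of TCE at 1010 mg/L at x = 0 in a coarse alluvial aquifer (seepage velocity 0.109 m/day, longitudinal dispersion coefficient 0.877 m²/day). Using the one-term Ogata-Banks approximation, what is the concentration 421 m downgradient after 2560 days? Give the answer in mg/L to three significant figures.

For a continuous step input, C/C₀ ≈ ½·erfc((x−vt)/(2√(Dt))).
vt = 0.109 × 2560 = 279.04 m and 2√(Dt) = 2√(0.877 × 2560) = 94.77 m.
Argument (x−vt)/(2√(Dt)) = (421 − 279.04)/94.77 = 1.498; ½·erfc(1.498) = 0.01707.
C = 1010 × 0.01707 = 17.2 mg/L.

17.2 mg/L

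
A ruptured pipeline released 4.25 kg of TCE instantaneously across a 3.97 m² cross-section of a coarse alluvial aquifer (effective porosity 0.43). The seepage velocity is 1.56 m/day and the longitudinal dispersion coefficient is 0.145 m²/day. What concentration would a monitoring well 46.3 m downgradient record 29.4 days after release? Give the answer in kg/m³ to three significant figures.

For an instantaneous plane source, C(x,t) = M/(n_e·A·√(4πDt)) · exp(−(x−vt)²/(4Dt)), with n_e·A the pore (flow) area.
Plume center vt = 1.56 × 29.4 = 45.864 m, so the well at 46.3 m is 0.436 m downgradient of the peak.
√(4πDt) = 7.319 m, giving peak height M/(n_e·A·√(4πDt)) = 4.25/(0.43 × 3.97 × 7.319) = 0.3402 kg/m³.
(x−vt)²/(4Dt) = (0.436)²/(4 × 0.145 × 29.4) = 0.01115; exp(−0.01115) = 0.9889.
C = 0.3402 × 0.9889 = 0.336 kg/m³.

0.336 kg/m³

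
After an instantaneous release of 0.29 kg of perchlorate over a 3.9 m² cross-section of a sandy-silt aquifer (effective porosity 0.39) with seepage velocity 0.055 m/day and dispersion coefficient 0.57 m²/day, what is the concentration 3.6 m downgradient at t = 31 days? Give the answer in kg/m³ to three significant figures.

0.0122 kg/m³

For an instantaneous plane source, C(x,t) = M/(n_e·A·√(4πDt)) · exp(−(x−vt)²/(4Dt)), with n_e·A the pore (flow) area.
Plume center vt = 0.055 × 31 = 1.705 m, so the well at 3.6 m is 1.895 m downgradient of the peak.
√(4πDt) = 14.90 m, giving peak height M/(n_e·A·√(4πDt)) = 0.29/(0.39 × 3.9 × 14.90) = 0.01280 kg/m³.
(x−vt)²/(4Dt) = (1.895)²/(4 × 0.57 × 31) = 0.05081; exp(−0.05081) = 0.9505.
C = 0.01280 × 0.9505 = 0.0122 kg/m³.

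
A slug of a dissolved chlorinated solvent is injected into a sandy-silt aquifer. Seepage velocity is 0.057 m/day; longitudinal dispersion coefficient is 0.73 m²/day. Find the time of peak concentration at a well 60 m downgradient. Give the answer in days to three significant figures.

For the 1D instantaneous-source solution, setting ∂C/∂t = 0 at fixed x gives v²t² + 2Dt − x² = 0, so t = (√(D² + v²x²) − D)/v².
√(D² + v²x²) = √(0.73² + 0.057² × 60²) = 3.497; v² = 0.003249.
t = (3.497 − 0.73)/0.003249 = 852 days (vs. the pure-advection estimate x/v = 1050 d).

852 days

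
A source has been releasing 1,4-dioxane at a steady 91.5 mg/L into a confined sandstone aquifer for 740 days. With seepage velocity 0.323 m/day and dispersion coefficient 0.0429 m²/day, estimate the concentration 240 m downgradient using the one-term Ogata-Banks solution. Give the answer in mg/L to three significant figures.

For a continuous step input, C/C₀ ≈ ½·erfc((x−vt)/(2√(Dt))).
vt = 0.323 × 740 = 239.02 m and 2√(Dt) = 2√(0.0429 × 740) = 11.27 m.
Argument (x−vt)/(2√(Dt)) = (240 − 239.02)/11.27 = 0.08696; ½·erfc(0.08696) = 0.4511.
C = 91.5 × 0.4511 = 41.3 mg/L.

41.3 mg/L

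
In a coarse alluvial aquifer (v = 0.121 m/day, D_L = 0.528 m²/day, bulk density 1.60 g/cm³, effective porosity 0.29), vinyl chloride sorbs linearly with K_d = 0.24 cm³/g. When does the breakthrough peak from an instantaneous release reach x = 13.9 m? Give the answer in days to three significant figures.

196 days

Retardation factor R = 1 + ρ_b·K_d/n = 1 + 1.60 × 0.24/0.29 = 2.324.
Sorption retards both mechanisms: v_R = v/R = 0.05207 m/day, D_R = D/R = 0.2272 m²/day.
Peak time from v_R²t² + 2D_R t − x² = 0: t = (√(D_R² + v_R²x²) − D_R)/v_R².
√(D_R² + v_R²x²) = √(0.2272² + 0.05207² × 13.9²) = 0.7586; v_R² = 0.002711.
t = (0.7586 − 0.2272)/0.002711 = 196 days.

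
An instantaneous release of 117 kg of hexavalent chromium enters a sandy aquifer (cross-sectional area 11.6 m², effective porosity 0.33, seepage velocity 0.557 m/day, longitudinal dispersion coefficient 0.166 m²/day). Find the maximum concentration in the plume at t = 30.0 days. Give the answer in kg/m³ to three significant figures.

3.86 kg/m³

The peak of an instantaneous 1D plume sits at x = vt; there the Gaussian factor is 1 and C_max = M/(n_e·A·√(4πDt)), where n_e·A is the pore area the mass is dissolved in.
√(4πDt) = √(4π × 0.166 × 30.0) = 7.911 m, so C_max = 117/(0.33 × 11.6 × 7.911) = 3.86 kg/m³.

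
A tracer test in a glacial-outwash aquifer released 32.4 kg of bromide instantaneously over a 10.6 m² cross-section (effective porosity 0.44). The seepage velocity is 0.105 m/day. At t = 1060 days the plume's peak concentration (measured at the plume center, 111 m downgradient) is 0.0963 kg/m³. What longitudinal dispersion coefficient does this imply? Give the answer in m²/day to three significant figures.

At the plume center C_max = M/(n_e·A·√(4πDt)), so D = M²/(4πt·(n_e·A·C_max)²).
n_e·A·C_max = 0.44 × 10.6 × 0.0963 = 0.4491 kg/m.
D = 32.4²/(4π × 1060 × 0.4491²) = 0.391 m²/day.

0.391 m²/day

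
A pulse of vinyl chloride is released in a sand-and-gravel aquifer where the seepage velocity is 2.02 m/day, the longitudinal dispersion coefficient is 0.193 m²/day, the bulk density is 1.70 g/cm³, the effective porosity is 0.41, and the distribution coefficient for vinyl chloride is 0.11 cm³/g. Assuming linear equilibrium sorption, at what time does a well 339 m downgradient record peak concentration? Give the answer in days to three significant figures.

244 days

Retardation factor R = 1 + ρ_b·K_d/n = 1 + 1.70 × 0.11/0.41 = 1.456.
Sorption retards both mechanisms: v_R = v/R = 1.387 m/day, D_R = D/R = 0.1326 m²/day.
Peak time from v_R²t² + 2D_R t − x² = 0: t = (√(D_R² + v_R²x²) − D_R)/v_R².
√(D_R² + v_R²x²) = √(0.1326² + 1.387² × 339²) = 470.2; v_R² = 1.924.
t = (470.2 − 0.1326)/1.924 = 244 days.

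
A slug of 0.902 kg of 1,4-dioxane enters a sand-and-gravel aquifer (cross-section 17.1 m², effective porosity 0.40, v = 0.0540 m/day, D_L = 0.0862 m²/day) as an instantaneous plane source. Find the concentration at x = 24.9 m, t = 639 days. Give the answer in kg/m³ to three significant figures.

0.00330 kg/m³

For an instantaneous plane source, C(x,t) = M/(n_e·A·√(4πDt)) · exp(−(x−vt)²/(4Dt)), with n_e·A the pore (flow) area.
Plume center vt = 0.0540 × 639 = 34.506 m, so the well at 24.9 m is 9.606 m upgradient of the peak.
√(4πDt) = 26.31 m, giving peak height M/(n_e·A·√(4πDt)) = 0.902/(0.40 × 17.1 × 26.31) = 0.005012 kg/m³.
(x−vt)²/(4Dt) = (-9.606)²/(4 × 0.0862 × 639) = 0.4188; exp(−0.4188) = 0.6578.
C = 0.005012 × 0.6578 = 0.00330 kg/m³.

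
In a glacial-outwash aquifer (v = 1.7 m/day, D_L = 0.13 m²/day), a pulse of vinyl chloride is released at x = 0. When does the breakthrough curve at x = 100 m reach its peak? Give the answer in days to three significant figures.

58.8 days

For the 1D instantaneous-source solution, setting ∂C/∂t = 0 at fixed x gives v²t² + 2Dt − x² = 0, so t = (√(D² + v²x²) − D)/v².
√(D² + v²x²) = √(0.13² + 1.7² × 100²) = 170.0; v² = 2.89.
t = (170.0 − 0.13)/2.89 = 58.8 days (vs. the pure-advection estimate x/v = 58.8 d).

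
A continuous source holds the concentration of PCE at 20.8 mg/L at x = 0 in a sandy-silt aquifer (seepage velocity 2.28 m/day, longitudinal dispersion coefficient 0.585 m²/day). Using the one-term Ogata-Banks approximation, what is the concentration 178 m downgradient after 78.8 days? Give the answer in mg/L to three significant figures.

For a continuous step input, C/C₀ ≈ ½·erfc((x−vt)/(2√(Dt))).
vt = 2.28 × 78.8 = 179.664 m and 2√(Dt) = 2√(0.585 × 78.8) = 13.58 m.
Argument (x−vt)/(2√(Dt)) = (178 − 179.664)/13.58 = -0.1225; ½·erfc(-0.1225) = 0.5688.
C = 20.8 × 0.5688 = 11.8 mg/L.

11.8 mg/L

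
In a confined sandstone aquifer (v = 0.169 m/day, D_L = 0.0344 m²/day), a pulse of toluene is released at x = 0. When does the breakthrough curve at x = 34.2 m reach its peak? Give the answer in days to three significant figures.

201 days

For the 1D instantaneous-source solution, setting ∂C/∂t = 0 at fixed x gives v²t² + 2Dt − x² = 0, so t = (√(D² + v²x²) − D)/v².
√(D² + v²x²) = √(0.0344² + 0.169² × 34.2²) = 5.780; v² = 0.028561.
t = (5.780 − 0.0344)/0.028561 = 201 days (vs. the pure-advection estimate x/v = 202 d).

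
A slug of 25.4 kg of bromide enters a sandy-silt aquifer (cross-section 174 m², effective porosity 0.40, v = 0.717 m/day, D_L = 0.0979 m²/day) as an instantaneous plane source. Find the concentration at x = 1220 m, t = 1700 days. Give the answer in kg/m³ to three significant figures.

0.00797 kg/m³

For an instantaneous plane source, C(x,t) = M/(n_e·A·√(4πDt)) · exp(−(x−vt)²/(4Dt)), with n_e·A the pore (flow) area.
Plume center vt = 0.717 × 1700 = 1218.9 m, so the well at 1220 m is 1.1 m downgradient of the peak.
√(4πDt) = 45.73 m, giving peak height M/(n_e·A·√(4πDt)) = 25.4/(0.40 × 174 × 45.73) = 0.007980 kg/m³.
(x−vt)²/(4Dt) = (1.1)²/(4 × 0.0979 × 1700) = 0.001818; exp(−0.001818) = 0.9982.
C = 0.007980 × 0.9982 = 0.00797 kg/m³.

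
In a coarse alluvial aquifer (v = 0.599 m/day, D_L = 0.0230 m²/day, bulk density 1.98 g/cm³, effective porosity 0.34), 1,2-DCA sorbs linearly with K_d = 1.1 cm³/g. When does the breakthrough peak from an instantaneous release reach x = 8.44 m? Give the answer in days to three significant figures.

104 days

Retardation factor R = 1 + ρ_b·K_d/n = 1 + 1.98 × 1.1/0.34 = 7.406.
Sorption retards both mechanisms: v_R = v/R = 0.08088 m/day, D_R = D/R = 0.003106 m²/day.
Peak time from v_R²t² + 2D_R t − x² = 0: t = (√(D_R² + v_R²x²) − D_R)/v_R².
√(D_R² + v_R²x²) = √(0.003106² + 0.08088² × 8.44²) = 0.6826; v_R² = 0.006542.
t = (0.6826 − 0.003106)/0.006542 = 104 days.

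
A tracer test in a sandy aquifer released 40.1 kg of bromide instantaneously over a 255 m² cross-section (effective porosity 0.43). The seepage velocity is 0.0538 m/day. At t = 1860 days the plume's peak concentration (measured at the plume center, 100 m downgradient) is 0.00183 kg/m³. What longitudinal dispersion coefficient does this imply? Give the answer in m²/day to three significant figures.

At the plume center C_max = M/(n_e·A·√(4πDt)), so D = M²/(4πt·(n_e·A·C_max)²).
n_e·A·C_max = 0.43 × 255 × 0.00183 = 0.2007 kg/m.
D = 40.1²/(4π × 1860 × 0.2007²) = 1.71 m²/day.

1.71 m²/day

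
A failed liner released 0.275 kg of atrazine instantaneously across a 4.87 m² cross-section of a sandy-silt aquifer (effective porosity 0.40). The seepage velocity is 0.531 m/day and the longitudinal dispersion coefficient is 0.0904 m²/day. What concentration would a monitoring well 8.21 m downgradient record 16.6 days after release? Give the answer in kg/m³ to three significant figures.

0.0306 kg/m³

For an instantaneous plane source, C(x,t) = M/(n_e·A·√(4πDt)) · exp(−(x−vt)²/(4Dt)), with n_e·A the pore (flow) area.
Plume center vt = 0.531 × 16.6 = 8.8146 m, so the well at 8.21 m is 0.6046 m upgradient of the peak.
√(4πDt) = 4.343 m, giving peak height M/(n_e·A·√(4πDt)) = 0.275/(0.40 × 4.87 × 4.343) = 0.03251 kg/m³.
(x−vt)²/(4Dt) = (-0.6046)²/(4 × 0.0904 × 16.6) = 0.06090; exp(−0.06090) = 0.9409.
C = 0.03251 × 0.9409 = 0.0306 kg/m³.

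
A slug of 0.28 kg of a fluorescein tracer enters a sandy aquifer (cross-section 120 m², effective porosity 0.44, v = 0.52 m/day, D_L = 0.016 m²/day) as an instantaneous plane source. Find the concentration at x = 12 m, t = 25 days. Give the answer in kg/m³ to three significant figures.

0.00127 kg/m³

For an instantaneous plane source, C(x,t) = M/(n_e·A·√(4πDt)) · exp(−(x−vt)²/(4Dt)), with n_e·A the pore (flow) area.
Plume center vt = 0.52 × 25 = 13 m, so the well at 12 m is 1 m upgradient of the peak.
√(4πDt) = 2.242 m, giving peak height M/(n_e·A·√(4πDt)) = 0.28/(0.44 × 120 × 2.242) = 0.002365 kg/m³.
(x−vt)²/(4Dt) = (-1)²/(4 × 0.016 × 25) = 0.6250; exp(−0.6250) = 0.5353.
C = 0.002365 × 0.5353 = 0.00127 kg/m³.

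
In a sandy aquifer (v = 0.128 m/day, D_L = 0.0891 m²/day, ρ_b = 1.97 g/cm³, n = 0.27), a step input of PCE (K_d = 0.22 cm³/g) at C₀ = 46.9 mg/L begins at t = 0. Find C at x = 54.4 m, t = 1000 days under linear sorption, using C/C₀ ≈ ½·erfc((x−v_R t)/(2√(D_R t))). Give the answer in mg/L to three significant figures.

Retardation factor R = 1 + ρ_b·K_d/n = 1 + 1.97 × 0.22/0.27 = 2.605.
Sorption retards both mechanisms: v_R = v/R = 0.04914 m/day, D_R = D/R = 0.03420 m²/day.
v_R·t = 0.04914 × 1000 = 49.14 m; 2√(D_R t) = 11.70 m; argument = (54.4 − 49.14)/11.70 = 0.4496.
C = C₀ × ½·erfc(0.4496) = 46.9 × 0.2624 = 12.3 mg/L.

12.3 mg/L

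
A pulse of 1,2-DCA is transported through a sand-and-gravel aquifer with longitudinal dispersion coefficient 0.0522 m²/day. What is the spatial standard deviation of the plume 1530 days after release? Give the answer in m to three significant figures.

12.6 m

Dispersive spreading gives a Gaussian with σ² = 2Dt; advection only shifts the center.
σ = √(2 × 0.0522 × 1530) = 12.6 m.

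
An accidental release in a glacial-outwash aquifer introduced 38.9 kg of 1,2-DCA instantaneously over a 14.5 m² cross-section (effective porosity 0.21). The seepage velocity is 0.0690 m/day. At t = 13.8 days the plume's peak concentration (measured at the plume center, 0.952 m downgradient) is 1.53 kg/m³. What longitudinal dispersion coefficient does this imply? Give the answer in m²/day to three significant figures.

0.402 m²/day

At the plume center C_max = M/(n_e·A·√(4πDt)), so D = M²/(4πt·(n_e·A·C_max)²).
n_e·A·C_max = 0.21 × 14.5 × 1.53 = 4.659 kg/m.
D = 38.9²/(4π × 13.8 × 4.659²) = 0.402 m²/day.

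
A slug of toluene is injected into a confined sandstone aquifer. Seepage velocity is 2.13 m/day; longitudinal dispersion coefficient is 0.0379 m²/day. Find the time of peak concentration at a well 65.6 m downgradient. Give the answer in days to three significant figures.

30.8 days

For the 1D instantaneous-source solution, setting ∂C/∂t = 0 at fixed x gives v²t² + 2Dt − x² = 0, so t = (√(D² + v²x²) − D)/v².
√(D² + v²x²) = √(0.0379² + 2.13² × 65.6²) = 139.7; v² = 4.5369.
t = (139.7 − 0.0379)/4.5369 = 30.8 days (vs. the pure-advection estimate x/v = 30.8 d).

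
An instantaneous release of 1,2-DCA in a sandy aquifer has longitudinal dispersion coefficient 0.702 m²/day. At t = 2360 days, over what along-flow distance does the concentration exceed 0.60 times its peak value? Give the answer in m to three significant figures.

116 m

The plume is Gaussian with σ = √(2Dt) = √(2 × 0.702 × 2360) = 57.56 m.
C/C_peak = exp(−Δx²/(2σ²)) = 0.60 ⇒ Δx = σ·√(−2 ln 0.60) = 57.56 × 1.011 = 58.19 m.
Width = 2Δx = 116 m.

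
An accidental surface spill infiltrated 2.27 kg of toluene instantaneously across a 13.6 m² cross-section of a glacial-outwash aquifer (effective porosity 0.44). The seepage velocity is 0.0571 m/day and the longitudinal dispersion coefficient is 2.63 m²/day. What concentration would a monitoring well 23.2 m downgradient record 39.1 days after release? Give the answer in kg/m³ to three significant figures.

0.00362 kg/m³

For an instantaneous plane source, C(x,t) = M/(n_e·A·√(4πDt)) · exp(−(x−vt)²/(4Dt)), with n_e·A the pore (flow) area.
Plume center vt = 0.0571 × 39.1 = 2.23261 m, so the well at 23.2 m is 20.96739 m downgradient of the peak.
√(4πDt) = 35.95 m, giving peak height M/(n_e·A·√(4πDt)) = 2.27/(0.44 × 13.6 × 35.95) = 0.01055 kg/m³.
(x−vt)²/(4Dt) = (20.96739)²/(4 × 2.63 × 39.1) = 1.069; exp(−1.069) = 0.3434.
C = 0.01055 × 0.3434 = 0.00362 kg/m³.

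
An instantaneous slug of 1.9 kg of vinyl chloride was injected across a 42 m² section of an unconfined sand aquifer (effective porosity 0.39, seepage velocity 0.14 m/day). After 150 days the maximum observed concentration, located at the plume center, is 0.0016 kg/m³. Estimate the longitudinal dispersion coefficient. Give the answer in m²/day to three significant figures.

2.79 m²/day

At the plume center C_max = M/(n_e·A·√(4πDt)), so D = M²/(4πt·(n_e·A·C_max)²).
n_e·A·C_max = 0.39 × 42 × 0.0016 = 0.02621 kg/m.
D = 1.9²/(4π × 150 × 0.02621²) = 2.79 m²/day.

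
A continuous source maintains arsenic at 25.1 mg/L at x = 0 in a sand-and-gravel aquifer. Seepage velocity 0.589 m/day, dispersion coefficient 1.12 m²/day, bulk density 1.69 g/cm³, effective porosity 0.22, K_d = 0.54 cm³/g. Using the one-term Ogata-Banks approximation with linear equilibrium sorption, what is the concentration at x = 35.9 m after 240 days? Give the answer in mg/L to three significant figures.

5.13 mg/L

Retardation factor R = 1 + ρ_b·K_d/n = 1 + 1.69 × 0.54/0.22 = 5.148.
Sorption retards both mechanisms: v_R = v/R = 0.1144 m/day, D_R = D/R = 0.2176 m²/day.
v_R·t = 0.1144 × 240 = 27.456 m; 2√(D_R t) = 14.45 m; argument = (35.9 − 27.456)/14.45 = 0.5844.
C = C₀ × ½·erfc(0.5844) = 25.1 × 0.2043 = 5.13 mg/L.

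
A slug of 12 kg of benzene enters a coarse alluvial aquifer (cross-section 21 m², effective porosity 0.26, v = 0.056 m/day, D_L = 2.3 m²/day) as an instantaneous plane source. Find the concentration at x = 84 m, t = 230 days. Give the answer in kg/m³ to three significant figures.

For an instantaneous plane source, C(x,t) = M/(n_e·A·√(4πDt)) · exp(−(x−vt)²/(4Dt)), with n_e·A the pore (flow) area.
Plume center vt = 0.056 × 230 = 12.88 m, so the well at 84 m is 71.12 m downgradient of the peak.
√(4πDt) = 81.53 m, giving peak height M/(n_e·A·√(4πDt)) = 12/(0.26 × 21 × 81.53) = 0.02696 kg/m³.
(x−vt)²/(4Dt) = (71.12)²/(4 × 2.3 × 230) = 2.390; exp(−2.390) = 0.09163.
C = 0.02696 × 0.09163 = 0.00247 kg/m³.

0.00247 kg/m³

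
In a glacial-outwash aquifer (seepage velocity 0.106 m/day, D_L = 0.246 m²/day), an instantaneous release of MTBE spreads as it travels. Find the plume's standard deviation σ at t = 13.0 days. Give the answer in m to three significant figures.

Dispersive spreading gives a Gaussian with σ² = 2Dt; advection only shifts the center.
σ = √(2 × 0.246 × 13.0) = 2.53 m.

2.53 m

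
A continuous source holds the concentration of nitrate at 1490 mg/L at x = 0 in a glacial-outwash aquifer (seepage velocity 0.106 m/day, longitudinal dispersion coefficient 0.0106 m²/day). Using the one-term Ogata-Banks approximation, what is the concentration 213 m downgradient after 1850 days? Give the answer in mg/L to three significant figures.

For a continuous step input, C/C₀ ≈ ½·erfc((x−vt)/(2√(Dt))).
vt = 0.106 × 1850 = 196.1 m and 2√(Dt) = 2√(0.0106 × 1850) = 8.857 m.
Argument (x−vt)/(2√(Dt)) = (213 − 196.1)/8.857 = 1.908; ½·erfc(1.908) = 0.003485.
C = 1490 × 0.003485 = 5.19 mg/L.

5.19 mg/L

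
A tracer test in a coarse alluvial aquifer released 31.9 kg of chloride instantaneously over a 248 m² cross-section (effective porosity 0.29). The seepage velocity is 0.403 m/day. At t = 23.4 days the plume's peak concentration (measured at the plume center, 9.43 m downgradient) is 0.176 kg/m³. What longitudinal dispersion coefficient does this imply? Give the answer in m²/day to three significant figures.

0.0216 m²/day

At the plume center C_max = M/(n_e·A·√(4πDt)), so D = M²/(4πt·(n_e·A·C_max)²).
n_e·A·C_max = 0.29 × 248 × 0.176 = 12.66 kg/m.
D = 31.9²/(4π × 23.4 × 12.66²) = 0.0216 m²/day.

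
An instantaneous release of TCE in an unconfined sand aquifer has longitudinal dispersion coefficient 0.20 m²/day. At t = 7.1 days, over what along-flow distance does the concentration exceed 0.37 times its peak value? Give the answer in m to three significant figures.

The plume is Gaussian with σ = √(2Dt) = √(2 × 0.20 × 7.1) = 1.685 m.
C/C_peak = exp(−Δx²/(2σ²)) = 0.37 ⇒ Δx = σ·√(−2 ln 0.37) = 1.685 × 1.410 = 2.376 m.
Width = 2Δx = 4.75 m.

4.75 m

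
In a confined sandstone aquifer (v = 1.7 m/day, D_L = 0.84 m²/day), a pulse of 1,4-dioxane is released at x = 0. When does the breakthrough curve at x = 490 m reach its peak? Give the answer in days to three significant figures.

For the 1D instantaneous-source solution, setting ∂C/∂t = 0 at fixed x gives v²t² + 2Dt − x² = 0, so t = (√(D² + v²x²) − D)/v².
√(D² + v²x²) = √(0.84² + 1.7² × 490²) = 833.0; v² = 2.89.
t = (833.0 − 0.84)/2.89 = 288 days (vs. the pure-advection estimate x/v = 288 d).

288 days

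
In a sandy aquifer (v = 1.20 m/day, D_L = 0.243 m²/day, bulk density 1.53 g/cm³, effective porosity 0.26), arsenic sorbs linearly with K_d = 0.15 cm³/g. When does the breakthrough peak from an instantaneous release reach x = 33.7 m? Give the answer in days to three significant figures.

Retardation factor R = 1 + ρ_b·K_d/n = 1 + 1.53 × 0.15/0.26 = 1.883.
Sorption retards both mechanisms: v_R = v/R = 0.6373 m/day, D_R = D/R = 0.1290 m²/day.
Peak time from v_R²t² + 2D_R t − x² = 0: t = (√(D_R² + v_R²x²) − D_R)/v_R².
√(D_R² + v_R²x²) = √(0.1290² + 0.6373² × 33.7²) = 21.48; v_R² = 0.4062.
t = (21.48 − 0.1290)/0.4062 = 52.6 days.

52.6 days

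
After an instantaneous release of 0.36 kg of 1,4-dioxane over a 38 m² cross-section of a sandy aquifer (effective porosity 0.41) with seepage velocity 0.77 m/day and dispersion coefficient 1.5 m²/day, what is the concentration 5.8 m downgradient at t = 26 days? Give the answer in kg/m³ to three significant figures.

For an instantaneous plane source, C(x,t) = M/(n_e·A·√(4πDt)) · exp(−(x−vt)²/(4Dt)), with n_e·A the pore (flow) area.
Plume center vt = 0.77 × 26 = 20.02 m, so the well at 5.8 m is 14.22 m upgradient of the peak.
√(4πDt) = 22.14 m, giving peak height M/(n_e·A·√(4πDt)) = 0.36/(0.41 × 38 × 22.14) = 0.001044 kg/m³.
(x−vt)²/(4Dt) = (-14.22)²/(4 × 1.5 × 26) = 1.296; exp(−1.296) = 0.2736.
C = 0.001044 × 0.2736 = 0.000286 kg/m³.

0.000286 kg/m³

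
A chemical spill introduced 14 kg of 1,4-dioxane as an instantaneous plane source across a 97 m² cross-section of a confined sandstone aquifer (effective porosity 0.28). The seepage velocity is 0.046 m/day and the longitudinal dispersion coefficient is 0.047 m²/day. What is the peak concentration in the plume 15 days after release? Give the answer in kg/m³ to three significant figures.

0.173 kg/m³

The peak of an instantaneous 1D plume sits at x = vt; there the Gaussian factor is 1 and C_max = M/(n_e·A·√(4πDt)), where n_e·A is the pore area the mass is dissolved in.
√(4πDt) = √(4π × 0.047 × 15) = 2.976 m, so C_max = 14/(0.28 × 97 × 2.976) = 0.173 kg/m³.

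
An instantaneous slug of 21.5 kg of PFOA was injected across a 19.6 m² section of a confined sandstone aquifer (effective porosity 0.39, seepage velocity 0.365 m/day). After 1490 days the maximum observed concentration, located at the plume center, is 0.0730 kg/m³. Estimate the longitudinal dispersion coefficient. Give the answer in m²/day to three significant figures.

At the plume center C_max = M/(n_e·A·√(4πDt)), so D = M²/(4πt·(n_e·A·C_max)²).
n_e·A·C_max = 0.39 × 19.6 × 0.0730 = 0.5580 kg/m.
D = 21.5²/(4π × 1490 × 0.5580²) = 0.0793 m²/day.

0.0793 m²/day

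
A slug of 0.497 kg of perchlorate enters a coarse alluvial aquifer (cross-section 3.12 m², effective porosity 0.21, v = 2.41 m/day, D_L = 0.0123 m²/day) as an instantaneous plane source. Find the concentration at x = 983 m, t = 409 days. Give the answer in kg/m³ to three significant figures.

For an instantaneous plane source, C(x,t) = M/(n_e·A·√(4πDt)) · exp(−(x−vt)²/(4Dt)), with n_e·A the pore (flow) area.
Plume center vt = 2.41 × 409 = 985.69 m, so the well at 983 m is 2.69 m upgradient of the peak.
√(4πDt) = 7.951 m, giving peak height M/(n_e·A·√(4πDt)) = 0.497/(0.21 × 3.12 × 7.951) = 0.09540 kg/m³.
(x−vt)²/(4Dt) = (-2.69)²/(4 × 0.0123 × 409) = 0.3596; exp(−0.3596) = 0.6980.
C = 0.09540 × 0.6980 = 0.0666 kg/m³.

0.0666 kg/m³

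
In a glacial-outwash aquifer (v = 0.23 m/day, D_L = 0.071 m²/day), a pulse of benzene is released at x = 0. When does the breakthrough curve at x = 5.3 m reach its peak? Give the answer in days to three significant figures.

21.7 days

For the 1D instantaneous-source solution, setting ∂C/∂t = 0 at fixed x gives v²t² + 2Dt − x² = 0, so t = (√(D² + v²x²) − D)/v².
√(D² + v²x²) = √(0.071² + 0.23² × 5.3²) = 1.221; v² = 0.0529.
t = (1.221 − 0.071)/0.0529 = 21.7 days (vs. the pure-advection estimate x/v = 23.0 d).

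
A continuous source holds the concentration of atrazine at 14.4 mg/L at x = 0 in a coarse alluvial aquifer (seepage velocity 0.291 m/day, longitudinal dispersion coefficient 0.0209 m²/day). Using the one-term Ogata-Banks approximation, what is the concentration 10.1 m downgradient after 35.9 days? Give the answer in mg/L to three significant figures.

For a continuous step input, C/C₀ ≈ ½·erfc((x−vt)/(2√(Dt))).
vt = 0.291 × 35.9 = 10.4469 m and 2√(Dt) = 2√(0.0209 × 35.9) = 1.732 m.
Argument (x−vt)/(2√(Dt)) = (10.1 − 10.4469)/1.732 = -0.2003; ½·erfc(-0.2003) = 0.6115.
C = 14.4 × 0.6115 = 8.81 mg/L.

8.81 mg/L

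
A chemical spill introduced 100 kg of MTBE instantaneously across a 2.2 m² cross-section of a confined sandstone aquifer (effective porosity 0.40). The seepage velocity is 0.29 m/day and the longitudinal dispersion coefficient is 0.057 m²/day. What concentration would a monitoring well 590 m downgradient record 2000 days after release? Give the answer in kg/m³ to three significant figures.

2.41 kg/m³

For an instantaneous plane source, C(x,t) = M/(n_e·A·√(4πDt)) · exp(−(x−vt)²/(4Dt)), with n_e·A the pore (flow) area.
Plume center vt = 0.29 × 2000 = 580 m, so the well at 590 m is 10 m downgradient of the peak.
√(4πDt) = 37.85 m, giving peak height M/(n_e·A·√(4πDt)) = 100/(0.40 × 2.2 × 37.85) = 3.002 kg/m³.
(x−vt)²/(4Dt) = (10)²/(4 × 0.057 × 2000) = 0.2193; exp(−0.2193) = 0.8031.
C = 3.002 × 0.8031 = 2.41 kg/m³.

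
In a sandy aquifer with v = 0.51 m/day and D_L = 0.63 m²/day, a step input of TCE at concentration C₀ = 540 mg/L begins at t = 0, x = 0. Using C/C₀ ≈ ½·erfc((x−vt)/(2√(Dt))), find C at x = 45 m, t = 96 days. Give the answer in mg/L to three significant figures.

346 mg/L

For a continuous step input, C/C₀ ≈ ½·erfc((x−vt)/(2√(Dt))).
vt = 0.51 × 96 = 48.96 m and 2√(Dt) = 2√(0.63 × 96) = 15.55 m.
Argument (x−vt)/(2√(Dt)) = (45 − 48.96)/15.55 = -0.2547; ½·erfc(-0.2547) = 0.6407.
C = 540 × 0.6407 = 346 mg/L.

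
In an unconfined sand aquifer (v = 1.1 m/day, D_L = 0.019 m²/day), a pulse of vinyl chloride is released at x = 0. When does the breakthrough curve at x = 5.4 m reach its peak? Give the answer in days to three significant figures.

For the 1D instantaneous-source solution, setting ∂C/∂t = 0 at fixed x gives v²t² + 2Dt − x² = 0, so t = (√(D² + v²x²) − D)/v².
√(D² + v²x²) = √(0.019² + 1.1² × 5.4²) = 5.940; v² = 1.21.
t = (5.940 − 0.019)/1.21 = 4.89 days (vs. the pure-advection estimate x/v = 4.91 d).

4.89 days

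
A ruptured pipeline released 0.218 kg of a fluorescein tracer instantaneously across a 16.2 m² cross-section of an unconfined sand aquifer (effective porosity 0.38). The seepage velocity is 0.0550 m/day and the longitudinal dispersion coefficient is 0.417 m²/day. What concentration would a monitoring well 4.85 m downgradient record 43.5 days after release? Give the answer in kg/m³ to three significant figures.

0.00216 kg/m³

For an instantaneous plane source, C(x,t) = M/(n_e·A·√(4πDt)) · exp(−(x−vt)²/(4Dt)), with n_e·A the pore (flow) area.
Plume center vt = 0.0550 × 43.5 = 2.3925 m, so the well at 4.85 m is 2.4575 m downgradient of the peak.
√(4πDt) = 15.10 m, giving peak height M/(n_e·A·√(4πDt)) = 0.218/(0.38 × 16.2 × 15.10) = 0.002345 kg/m³.
(x−vt)²/(4Dt) = (2.4575)²/(4 × 0.417 × 43.5) = 0.08323; exp(−0.08323) = 0.9201.
C = 0.002345 × 0.9201 = 0.00216 kg/m³.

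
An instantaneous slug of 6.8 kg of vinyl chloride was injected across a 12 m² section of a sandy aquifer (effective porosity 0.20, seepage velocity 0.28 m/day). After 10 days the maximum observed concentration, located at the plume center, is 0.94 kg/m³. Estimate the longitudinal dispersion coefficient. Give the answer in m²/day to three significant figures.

At the plume center C_max = M/(n_e·A·√(4πDt)), so D = M²/(4πt·(n_e·A·C_max)²).
n_e·A·C_max = 0.20 × 12 × 0.94 = 2.256 kg/m.
D = 6.8²/(4π × 10 × 2.256²) = 0.0723 m²/day.

0.0723 m²/day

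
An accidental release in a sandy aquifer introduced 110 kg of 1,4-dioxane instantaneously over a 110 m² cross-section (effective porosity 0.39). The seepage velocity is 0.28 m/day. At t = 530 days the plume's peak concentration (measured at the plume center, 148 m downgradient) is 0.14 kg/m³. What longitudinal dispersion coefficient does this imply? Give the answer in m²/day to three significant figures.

At the plume center C_max = M/(n_e·A·√(4πDt)), so D = M²/(4πt·(n_e·A·C_max)²).
n_e·A·C_max = 0.39 × 110 × 0.14 = 6.006 kg/m.
D = 110²/(4π × 530 × 6.006²) = 0.0504 m²/day.

0.0504 m²/day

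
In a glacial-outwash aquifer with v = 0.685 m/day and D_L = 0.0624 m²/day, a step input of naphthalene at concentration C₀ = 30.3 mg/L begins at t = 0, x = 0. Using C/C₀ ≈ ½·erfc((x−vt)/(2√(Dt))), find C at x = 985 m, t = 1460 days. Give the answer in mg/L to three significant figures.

For a continuous step input, C/C₀ ≈ ½·erfc((x−vt)/(2√(Dt))).
vt = 0.685 × 1460 = 1000.1 m and 2√(Dt) = 2√(0.0624 × 1460) = 19.09 m.
Argument (x−vt)/(2√(Dt)) = (985 − 1000.1)/19.09 = -0.7910; ½·erfc(-0.7910) = 0.8684.
C = 30.3 × 0.8684 = 26.3 mg/L.

26.3 mg/L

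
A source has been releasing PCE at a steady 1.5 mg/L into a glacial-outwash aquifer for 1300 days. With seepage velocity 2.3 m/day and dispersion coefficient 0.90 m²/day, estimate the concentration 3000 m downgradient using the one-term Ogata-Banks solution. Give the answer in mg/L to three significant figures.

0.627 mg/L

For a continuous step input, C/C₀ ≈ ½·erfc((x−vt)/(2√(Dt))).
vt = 2.3 × 1300 = 2990 m and 2√(Dt) = 2√(0.90 × 1300) = 68.41 m.
Argument (x−vt)/(2√(Dt)) = (3000 − 2990)/68.41 = 0.1462; ½·erfc(0.1462) = 0.4181.
C = 1.5 × 0.4181 = 0.627 mg/L.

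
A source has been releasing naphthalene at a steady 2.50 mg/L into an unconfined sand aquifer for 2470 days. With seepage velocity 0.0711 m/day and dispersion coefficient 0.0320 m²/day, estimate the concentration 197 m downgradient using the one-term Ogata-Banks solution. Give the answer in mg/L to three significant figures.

For a continuous step input, C/C₀ ≈ ½·erfc((x−vt)/(2√(Dt))).
vt = 0.0711 × 2470 = 175.617 m and 2√(Dt) = 2√(0.0320 × 2470) = 17.78 m.
Argument (x−vt)/(2√(Dt)) = (197 − 175.617)/17.78 = 1.203; ½·erfc(1.203) = 0.04444.
C = 2.50 × 0.04444 = 0.111 mg/L.

0.111 mg/L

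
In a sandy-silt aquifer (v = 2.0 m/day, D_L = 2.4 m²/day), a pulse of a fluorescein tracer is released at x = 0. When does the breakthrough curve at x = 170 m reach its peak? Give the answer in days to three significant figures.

84.4 days

For the 1D instantaneous-source solution, setting ∂C/∂t = 0 at fixed x gives v²t² + 2Dt − x² = 0, so t = (√(D² + v²x²) − D)/v².
√(D² + v²x²) = √(2.4² + 2.0² × 170²) = 340.0; v² = 4.
t = (340.0 − 2.4)/4 = 84.4 days (vs. the pure-advection estimate x/v = 85.0 d).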